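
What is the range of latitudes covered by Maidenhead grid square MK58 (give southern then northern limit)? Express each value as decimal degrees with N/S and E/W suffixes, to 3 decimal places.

18.000° N, 19.000° N

Field M=12, K=10: +12·20° lon, +10·10° lat → SW at lon 60°, lat 10°.
Square 5, 8: +5·2° lon, +8·1° lat → SW at lon 70°, lat 18°.
Cell spans 2° lon × 1° lat.
south 18.000° N, north 19.000° N.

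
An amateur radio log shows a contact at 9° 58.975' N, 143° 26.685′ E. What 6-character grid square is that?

Offset from 180°W / 90°S: lon 323.4447°, lat 99.9829°.
Field (20°×10°, letters A–R): 323.4447/20 → 16 → Q, 99.9829/10 → 9 → J; chars QJ.
Square (2°×1°, digits 0–9): 3.4447/2 → 1, 9.9829/1 → 9; chars 19.
Subsquare (5′×2.5′, letters a–x): 1.4447/0.0833333 → 17 → r, 0.9829/0.0416667 → 23 → x; chars rx.

QJ19rx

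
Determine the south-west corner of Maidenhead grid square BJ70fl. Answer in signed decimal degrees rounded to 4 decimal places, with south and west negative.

Field B=1, J=9: +1·20° lon, +9·10° lat → SW at lon -160°, lat 0°.
Square 7, 0: +7·2° lon, +0·1° lat → SW at lon -146°, lat 0°.
Subsquare f=5, l=11: +5·0.0833333° lon, +11·0.0416667° lat → SW at lon -145.583°, lat 0.458333°.
latitude 0.4583, longitude -145.5833.

0.4583, -145.5833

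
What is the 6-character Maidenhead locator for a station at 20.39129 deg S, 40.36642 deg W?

Shift to the Maidenhead origin (180°W, 90°S): lon 139.6336, lat 69.6087.
Field: 139.6336/20 → 6 → G, 69.6087/10 → 6 → G; chars GG.
Square: 19.6336/2 → 9, 9.6087/1 → 9; chars 99.
Subsquare: 1.6336/0.0833333 → 19 → t, 0.6087/0.0416667 → 14 → o; chars to.

GG99to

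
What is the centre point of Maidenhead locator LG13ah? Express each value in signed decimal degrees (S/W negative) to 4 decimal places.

-26.6875, 42.0417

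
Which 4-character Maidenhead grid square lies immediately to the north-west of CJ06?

Longitude square 0; −1 → -1, wraps to 9, carry into field.
Longitude field C = 2; −1 → 1 = B.
Latitude square 6; +1 → 7.

BJ97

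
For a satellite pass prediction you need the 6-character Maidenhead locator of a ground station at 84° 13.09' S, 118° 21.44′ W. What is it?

DA05ts

Offset from 180°W / 90°S: lon 61.6427°, lat 5.7818°.
Field (20°×10°, letters A–R): lon ⌊61.6427/20⌋ = 3 → D; lat ⌊5.7818/10⌋ = 0 → A.
Square (2°×1°, digits 0–9): lon ⌊1.6427/2⌋ = 0; lat ⌊5.7818/1⌋ = 5.
Subsquare (5′×2.5′, letters a–x): lon ⌊1.6427/0.0833333⌋ = 19 → t; lat ⌊0.7818/0.0416667⌋ = 18 → s.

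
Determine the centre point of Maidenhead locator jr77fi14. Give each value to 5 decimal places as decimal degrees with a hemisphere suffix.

87.35208° N, 14.42917° E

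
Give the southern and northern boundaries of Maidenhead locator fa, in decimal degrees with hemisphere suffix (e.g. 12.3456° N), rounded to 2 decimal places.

90.00° S, 80.00° S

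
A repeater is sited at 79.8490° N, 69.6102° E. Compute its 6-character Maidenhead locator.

MQ49tu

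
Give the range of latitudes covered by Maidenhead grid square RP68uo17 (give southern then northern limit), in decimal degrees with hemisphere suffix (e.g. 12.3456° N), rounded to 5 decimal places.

Field R=17, P=15: +17·20° lon, +15·10° lat → SW at lon 160°, lat 60°.
Square 6, 8: +6·2° lon, +8·1° lat → SW at lon 172°, lat 68°.
Subsquare u=20, o=14: +20·0.0833333° lon, +14·0.0416667° lat → SW at lon 173.667°, lat 68.5833°.
Extended square 1, 7: +1·0.00833333° lon, +7·0.00416667° lat → SW at lon 173.675°, lat 68.6125°.
Cell spans 0.00833333° lon × 0.00416667° lat.
south 68.61250° N, north 68.61667° N.

68.61250° N, 68.61667° N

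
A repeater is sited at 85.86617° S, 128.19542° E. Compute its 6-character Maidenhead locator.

Add 180° to longitude and 90° to latitude: 308.1954, 4.1338.
Field: lon ⌊308.1954/20⌋ = 15 → P; lat ⌊4.1338/10⌋ = 0 → A.
Square: lon ⌊8.1954/2⌋ = 4; lat ⌊4.1338/1⌋ = 4.
Subsquare: lon ⌊0.1954/0.0833333⌋ = 2 → c; lat ⌊0.1338/0.0416667⌋ = 3 → d.

PA44cd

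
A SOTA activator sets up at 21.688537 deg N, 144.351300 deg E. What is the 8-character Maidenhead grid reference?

Shift to the Maidenhead origin (180°W, 90°S): lon 324.35130, lat 111.68854.
Field: lon ⌊324.35130/20⌋ = 16 → Q; lat ⌊111.68854/10⌋ = 11 → L.
Square: lon ⌊4.35130/2⌋ = 2; lat ⌊1.68854/1⌋ = 1.
Subsquare: lon ⌊0.35130/0.0833333⌋ = 4 → e; lat ⌊0.68854/0.0416667⌋ = 16 → q.
Extended square: lon ⌊0.01797/0.00833333⌋ = 2; lat ⌊0.02187/0.00416667⌋ = 5.

QL21eq25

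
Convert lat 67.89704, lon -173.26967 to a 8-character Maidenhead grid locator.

AP37iv75

Shift to the Maidenhead origin (180°W, 90°S): lon 6.73033, lat 157.89704.
Field: lon ⌊6.73033/20⌋ = 0 → A; lat ⌊157.89704/10⌋ = 15 → P.
Square: lon ⌊6.73033/2⌋ = 3; lat ⌊7.89704/1⌋ = 7.
Subsquare: lon ⌊0.73033/0.0833333⌋ = 8 → i; lat ⌊0.89704/0.0416667⌋ = 21 → v.
Extended square: lon ⌊0.06366/0.00833333⌋ = 7; lat ⌊0.02204/0.00416667⌋ = 5.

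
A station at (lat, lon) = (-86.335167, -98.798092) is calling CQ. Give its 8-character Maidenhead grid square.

EA03op49

Shift to the Maidenhead origin (180°W, 90°S): lon 81.20191, lat 3.66483.
Field (20°×10°, letters A–R): lon ⌊81.20191/20⌋ = 4 → E; lat ⌊3.66483/10⌋ = 0 → A.
Square (2°×1°, digits 0–9): lon ⌊1.20191/2⌋ = 0; lat ⌊3.66483/1⌋ = 3.
Subsquare (5′×2.5′, letters a–x): lon ⌊1.20191/0.0833333⌋ = 14 → o; lat ⌊0.66483/0.0416667⌋ = 15 → p.
Extended square (30″×15″, digits 0–9): lon ⌊0.03524/0.00833333⌋ = 4; lat ⌊0.03983/0.00416667⌋ = 9.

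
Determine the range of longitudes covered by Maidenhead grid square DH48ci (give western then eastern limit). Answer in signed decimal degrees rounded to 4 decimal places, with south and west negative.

-111.8333, -111.7500

Field D=3, H=7: +3·20° lon, +7·10° lat → SW at lon -120°, lat -20°.
Square 4, 8: +4·2° lon, +8·1° lat → SW at lon -112°, lat -12°.
Subsquare c=2, i=8: +2·0.0833333° lon, +8·0.0416667° lat → SW at lon -111.833°, lat -11.6667°.
Cell spans 0.0833333° lon × 0.0416667° lat.
west -111.8333, east -111.7500.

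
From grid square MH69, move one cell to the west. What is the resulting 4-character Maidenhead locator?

Longitude square 6; −1 → 5.
The latitude characters are unchanged.

MH59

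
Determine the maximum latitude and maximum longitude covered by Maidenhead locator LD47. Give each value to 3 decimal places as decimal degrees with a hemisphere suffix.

52.000° S, 50.000° E

Field L=11, D=3: +11·20° lon, +3·10° lat → SW at lon 40°, lat -60°.
Square 4, 7: +4·2° lon, +7·1° lat → SW at lon 48°, lat -53°.
Cell spans 2° lon × 1° lat. NE corner is SW corner plus one full cell.
latitude 52.000° S, longitude 50.000° E.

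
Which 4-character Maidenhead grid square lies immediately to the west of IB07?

Longitude square 0; −1 → -1, wraps to 9, carry into field.
Longitude field I = 8; −1 → 7 = H.
The latitude characters are unchanged.

HB97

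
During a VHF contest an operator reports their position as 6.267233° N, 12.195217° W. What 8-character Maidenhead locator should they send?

IJ36vg64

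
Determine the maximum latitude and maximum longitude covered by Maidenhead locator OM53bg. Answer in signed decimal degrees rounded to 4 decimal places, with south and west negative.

Field O=14, M=12: +14·20° lon, +12·10° lat → SW at lon 100°, lat 30°.
Square 5, 3: +5·2° lon, +3·1° lat → SW at lon 110°, lat 33°.
Subsquare b=1, g=6: +1·0.0833333° lon, +6·0.0416667° lat → SW at lon 110.083°, lat 33.25°.
Cell spans 0.0833333° lon × 0.0416667° lat. NE corner is SW corner plus one full cell.
latitude 33.2917, longitude 110.1667.

33.2917, 110.1667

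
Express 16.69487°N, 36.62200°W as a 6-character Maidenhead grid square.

Shift to the Maidenhead origin (180°W, 90°S): lon 143.3780, lat 106.6949.
Field: lon ⌊143.3780/20⌋ = 7 → H; lat ⌊106.6949/10⌋ = 10 → K.
Square: lon ⌊3.3780/2⌋ = 1; lat ⌊6.6949/1⌋ = 6.
Subsquare: lon ⌊1.3780/0.0833333⌋ = 16 → q; lat ⌊0.6949/0.0416667⌋ = 16 → q.

HK16qq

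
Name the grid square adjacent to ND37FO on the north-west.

ND37ep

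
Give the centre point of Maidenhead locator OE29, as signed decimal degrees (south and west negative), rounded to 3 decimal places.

-40.500, 105.000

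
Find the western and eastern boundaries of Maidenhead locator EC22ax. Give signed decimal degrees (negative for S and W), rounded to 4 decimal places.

-96.0000, -95.9167

Field E=4, C=2: +4·20° lon, +2·10° lat → SW at lon -100°, lat -70°.
Square 2, 2: +2·2° lon, +2·1° lat → SW at lon -96°, lat -68°.
Subsquare a=0, x=23: +0·0.0833333° lon, +23·0.0416667° lat → SW at lon -96°, lat -67.0417°.
Cell spans 0.0833333° lon × 0.0416667° lat.
west -96.0000, east -95.9167.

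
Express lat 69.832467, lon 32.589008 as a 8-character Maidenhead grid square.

KP69ht09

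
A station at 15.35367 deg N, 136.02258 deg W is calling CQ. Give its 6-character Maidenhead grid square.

CK15xi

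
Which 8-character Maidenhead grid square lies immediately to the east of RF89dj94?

RF89ej04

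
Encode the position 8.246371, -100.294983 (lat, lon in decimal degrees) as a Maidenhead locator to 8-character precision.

Shift to the Maidenhead origin (180°W, 90°S): lon 79.70502, lat 98.24637.
Field (20°×10°, letters A–R): 79.70502/20 → 3 → D, 98.24637/10 → 9 → J; chars DJ.
Square (2°×1°, digits 0–9): 19.70502/2 → 9, 8.24637/1 → 8; chars 98.
Subsquare (5′×2.5′, letters a–x): 1.70502/0.0833333 → 20 → u, 0.24637/0.0416667 → 5 → f; chars uf.
Extended square (30″×15″, digits 0–9): 0.03835/0.00833333 → 4, 0.03804/0.00416667 → 9; chars 49.

DJ98uf49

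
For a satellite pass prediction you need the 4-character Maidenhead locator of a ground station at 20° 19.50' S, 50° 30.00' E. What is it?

Offset from 180°W / 90°S: lon 230.50°, lat 69.67°.
Field (20°×10°, letters A–R): lon ⌊230.50/20⌋ = 11 → L; lat ⌊69.67/10⌋ = 6 → G.
Square (2°×1°, digits 0–9): lon ⌊10.50/2⌋ = 5; lat ⌊9.67/1⌋ = 9.

LG59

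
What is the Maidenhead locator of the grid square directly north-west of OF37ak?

OF27xl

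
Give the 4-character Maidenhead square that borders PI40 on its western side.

Longitude square 4; −1 → 3.
The latitude characters are unchanged.

PI30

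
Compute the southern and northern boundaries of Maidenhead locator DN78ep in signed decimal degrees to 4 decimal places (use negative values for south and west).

48.6250, 48.6667

Field D=3, N=13: +3·20° lon, +13·10° lat → SW at lon -120°, lat 40°.
Square 7, 8: +7·2° lon, +8·1° lat → SW at lon -106°, lat 48°.
Subsquare e=4, p=15: +4·0.0833333° lon, +15·0.0416667° lat → SW at lon -105.667°, lat 48.625°.
Cell spans 0.0833333° lon × 0.0416667° lat.
south 48.6250, north 48.6667.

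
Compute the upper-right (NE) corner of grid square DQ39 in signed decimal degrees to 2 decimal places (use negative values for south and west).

Field D=3, Q=16: +3·20° lon, +16·10° lat → SW at lon -120°, lat 70°.
Square 3, 9: +3·2° lon, +9·1° lat → SW at lon -114°, lat 79°.
Cell spans 2° lon × 1° lat. NE corner is SW corner plus one full cell.
latitude 80.00, longitude -112.00.

80.00, -112.00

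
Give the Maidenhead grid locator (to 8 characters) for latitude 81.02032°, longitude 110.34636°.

OR51ea14

Add 180° to longitude and 90° to latitude: 290.34636, 171.02032.
Field: lon ⌊290.34636/20⌋ = 14 → O; lat ⌊171.02032/10⌋ = 17 → R.
Square: lon ⌊10.34636/2⌋ = 5; lat ⌊1.02032/1⌋ = 1.
Subsquare: lon ⌊0.34636/0.0833333⌋ = 4 → e; lat ⌊0.02032/0.0416667⌋ = 0 → a.
Extended square: lon ⌊0.01303/0.00833333⌋ = 1; lat ⌊0.02032/0.00416667⌋ = 4.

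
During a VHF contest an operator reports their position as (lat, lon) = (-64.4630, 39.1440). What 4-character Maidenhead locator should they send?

KC95

Add 180° to longitude and 90° to latitude: 219.14, 25.54.
Field: lon ⌊219.14/20⌋ = 10 → K; lat ⌊25.54/10⌋ = 2 → C.
Square: lon ⌊19.14/2⌋ = 9; lat ⌊5.54/1⌋ = 5.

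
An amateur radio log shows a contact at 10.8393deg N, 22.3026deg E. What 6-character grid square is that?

KK10du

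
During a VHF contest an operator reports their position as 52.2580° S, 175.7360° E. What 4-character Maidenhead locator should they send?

Add 180° to longitude and 90° to latitude: 355.74, 37.74.
Field: lon ⌊355.74/20⌋ = 17 → R; lat ⌊37.74/10⌋ = 3 → D.
Square: lon ⌊15.74/2⌋ = 7; lat ⌊7.74/1⌋ = 7.

RD77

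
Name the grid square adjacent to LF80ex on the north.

LF81ea

Latitude subsquare x = 23; +1 → 24, wraps to 0 = a, carry into square.
Latitude square 0; +1 → 1.
The longitude characters are unchanged.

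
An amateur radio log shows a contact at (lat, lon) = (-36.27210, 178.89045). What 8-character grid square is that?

Shift to the Maidenhead origin (180°W, 90°S): lon 358.89045, lat 53.72790.
Field: lon ⌊358.89045/20⌋ = 17 → R; lat ⌊53.72790/10⌋ = 5 → F.
Square: lon ⌊18.89045/2⌋ = 9; lat ⌊3.72790/1⌋ = 3.
Subsquare: lon ⌊0.89045/0.0833333⌋ = 10 → k; lat ⌊0.72790/0.0416667⌋ = 17 → r.
Extended square: lon ⌊0.05712/0.00833333⌋ = 6; lat ⌊0.01957/0.00416667⌋ = 4.

RF93kr64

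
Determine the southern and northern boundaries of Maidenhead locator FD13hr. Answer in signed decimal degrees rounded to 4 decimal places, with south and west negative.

-56.2917, -56.2500

Field F=5, D=3: +5·20° lon, +3·10° lat → SW at lon -80°, lat -60°.
Square 1, 3: +1·2° lon, +3·1° lat → SW at lon -78°, lat -57°.
Subsquare h=7, r=17: +7·0.0833333° lon, +17·0.0416667° lat → SW at lon -77.4167°, lat -56.2917°.
Cell spans 0.0833333° lon × 0.0416667° lat.
south -56.2917, north -56.2500.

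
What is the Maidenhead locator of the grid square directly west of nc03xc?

Longitude subsquare x = 23; −1 → 22 = w.
The latitude characters are unchanged.

NC03wc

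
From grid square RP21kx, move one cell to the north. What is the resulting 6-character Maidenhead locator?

Latitude subsquare x = 23; +1 → 24, wraps to 0 = a, carry into square.
Latitude square 1; +1 → 2.
The longitude characters are unchanged.

RP22ka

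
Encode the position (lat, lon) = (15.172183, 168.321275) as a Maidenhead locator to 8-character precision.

RK45de81

Offset from 180°W / 90°S: lon 348.32128°, lat 105.17218°.
Field: 348.32128/20 → 17 → R, 105.17218/10 → 10 → K; chars RK.
Square: 8.32128/2 → 4, 5.17218/1 → 5; chars 45.
Subsquare: 0.32128/0.0833333 → 3 → d, 0.17218/0.0416667 → 4 → e; chars de.
Extended square: 0.07128/0.00833333 → 8, 0.00552/0.00416667 → 1; chars 81.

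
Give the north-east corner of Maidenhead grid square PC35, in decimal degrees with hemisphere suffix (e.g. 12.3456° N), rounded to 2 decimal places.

64.00° S, 128.00° E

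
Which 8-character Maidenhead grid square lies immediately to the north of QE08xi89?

QE08xj80

Latitude extended square 9; +1 → 10, wraps to 0, carry into subsquare.
Latitude subsquare i = 8; +1 → 9 = j.
The longitude characters are unchanged.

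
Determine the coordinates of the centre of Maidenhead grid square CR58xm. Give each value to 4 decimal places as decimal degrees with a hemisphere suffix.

88.5208° N, 128.0417° W

Field C=2, R=17: +2·20° lon, +17·10° lat → SW at lon -140°, lat 80°.
Square 5, 8: +5·2° lon, +8·1° lat → SW at lon -130°, lat 88°.
Subsquare x=23, m=12: +23·0.0833333° lon, +12·0.0416667° lat → SW at lon -128.083°, lat 88.5°.
Cell spans 0.0833333° lon × 0.0416667° lat. Centre is SW corner plus half of each.
latitude 88.5208° N, longitude 128.0417° W.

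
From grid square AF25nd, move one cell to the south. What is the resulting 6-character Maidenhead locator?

AF25nc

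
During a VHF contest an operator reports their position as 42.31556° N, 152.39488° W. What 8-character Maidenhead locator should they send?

Offset from 180°W / 90°S: lon 27.60512°, lat 132.31556°.
Field: lon ⌊27.60512/20⌋ = 1 → B; lat ⌊132.31556/10⌋ = 13 → N.
Square: lon ⌊7.60512/2⌋ = 3; lat ⌊2.31556/1⌋ = 2.
Subsquare: lon ⌊1.60512/0.0833333⌋ = 19 → t; lat ⌊0.31556/0.0416667⌋ = 7 → h.
Extended square: lon ⌊0.02179/0.00833333⌋ = 2; lat ⌊0.02389/0.00416667⌋ = 5.

BN32th25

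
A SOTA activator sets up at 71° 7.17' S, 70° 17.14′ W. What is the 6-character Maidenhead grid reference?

FB48uv

Offset from 180°W / 90°S: lon 109.7143°, lat 18.8805°.
Field: 109.7143/20 → 5 → F, 18.8805/10 → 1 → B; chars FB.
Square: 9.7143/2 → 4, 8.8805/1 → 8; chars 48.
Subsquare: 1.7143/0.0833333 → 20 → u, 0.8805/0.0416667 → 21 → v; chars uv.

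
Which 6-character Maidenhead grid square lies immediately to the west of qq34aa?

QQ24xa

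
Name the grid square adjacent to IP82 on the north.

IP83

Latitude square 2; +1 → 3.
The longitude characters are unchanged.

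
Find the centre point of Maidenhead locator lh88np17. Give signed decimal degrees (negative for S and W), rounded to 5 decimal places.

-11.34375, 57.09583

Field L=11, H=7: +11·20° lon, +7·10° lat → SW at lon 40°, lat -20°.
Square 8, 8: +8·2° lon, +8·1° lat → SW at lon 56°, lat -12°.
Subsquare n=13, p=15: +13·0.0833333° lon, +15·0.0416667° lat → SW at lon 57.0833°, lat -11.375°.
Extended square 1, 7: +1·0.00833333° lon, +7·0.00416667° lat → SW at lon 57.0917°, lat -11.3458°.
Cell spans 0.00833333° lon × 0.00416667° lat. Centre is SW corner plus half of each.
latitude -11.34375, longitude 57.09583.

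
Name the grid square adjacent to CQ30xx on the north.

CQ31xa

Latitude subsquare x = 23; +1 → 24, wraps to 0 = a, carry into square.
Latitude square 0; +1 → 1.
The longitude characters are unchanged.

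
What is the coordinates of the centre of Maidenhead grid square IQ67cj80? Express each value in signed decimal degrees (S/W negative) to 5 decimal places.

Field I=8, Q=16: +8·20° lon, +16·10° lat → SW at lon -20°, lat 70°.
Square 6, 7: +6·2° lon, +7·1° lat → SW at lon -8°, lat 77°.
Subsquare c=2, j=9: +2·0.0833333° lon, +9·0.0416667° lat → SW at lon -7.83333°, lat 77.375°.
Extended square 8, 0: +8·0.00833333° lon, +0·0.00416667° lat → SW at lon -7.76667°, lat 77.375°.
Cell spans 0.00833333° lon × 0.00416667° lat. Centre is SW corner plus half of each.
latitude 77.37708, longitude -7.76250.

77.37708, -7.76250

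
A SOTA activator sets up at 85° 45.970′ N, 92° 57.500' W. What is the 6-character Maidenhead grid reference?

ER35ms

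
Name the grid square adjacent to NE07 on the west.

Longitude square 0; −1 → -1, wraps to 9, carry into field.
Longitude field N = 13; −1 → 12 = M.
The latitude characters are unchanged.

ME97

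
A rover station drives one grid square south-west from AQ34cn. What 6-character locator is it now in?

AQ34bm

Longitude subsquare c = 2; −1 → 1 = b.
Latitude subsquare n = 13; −1 → 12 = m.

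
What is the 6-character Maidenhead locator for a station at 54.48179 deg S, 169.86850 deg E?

Add 180° to longitude and 90° to latitude: 349.8685, 35.5182.
Field: 349.8685/20 → 17 → R, 35.5182/10 → 3 → D; chars RD.
Square: 9.8685/2 → 4, 5.5182/1 → 5; chars 45.
Subsquare: 1.8685/0.0833333 → 22 → w, 0.5182/0.0416667 → 12 → m; chars wm.

RD45wm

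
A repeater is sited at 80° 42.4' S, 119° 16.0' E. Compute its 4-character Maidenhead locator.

Add 180° to longitude and 90° to latitude: 299.27, 9.29.
Field: 299.27/20 → 14 → O, 9.29/10 → 0 → A; chars OA.
Square: 19.27/2 → 9, 9.29/1 → 9; chars 99.

OA99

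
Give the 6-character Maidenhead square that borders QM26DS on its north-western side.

QM26ct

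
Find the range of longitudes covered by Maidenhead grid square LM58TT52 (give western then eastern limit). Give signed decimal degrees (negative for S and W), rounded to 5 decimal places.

51.62500, 51.63333

Field L=11, M=12: +11·20° lon, +12·10° lat → SW at lon 40°, lat 30°.
Square 5, 8: +5·2° lon, +8·1° lat → SW at lon 50°, lat 38°.
Subsquare t=19, t=19: +19·0.0833333° lon, +19·0.0416667° lat → SW at lon 51.5833°, lat 38.7917°.
Extended square 5, 2: +5·0.00833333° lon, +2·0.00416667° lat → SW at lon 51.625°, lat 38.8°.
Cell spans 0.00833333° lon × 0.00416667° lat.
west 51.62500, east 51.63333.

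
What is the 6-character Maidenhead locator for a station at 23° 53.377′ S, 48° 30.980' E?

Shift to the Maidenhead origin (180°W, 90°S): lon 228.5163, lat 66.1104.
Field: 228.5163/20 → 11 → L, 66.1104/10 → 6 → G; chars LG.
Square: 8.5163/2 → 4, 6.1104/1 → 6; chars 46.
Subsquare: 0.5163/0.0833333 → 6 → g, 0.1104/0.0416667 → 2 → c; chars gc.

LG46gc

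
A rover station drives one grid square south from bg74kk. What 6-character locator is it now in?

BG74kj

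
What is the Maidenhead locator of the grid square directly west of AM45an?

Longitude subsquare a = 0; −1 → -1, wraps to 23 = x, carry into square.
Longitude square 4; −1 → 3.
The latitude characters are unchanged.

AM35xn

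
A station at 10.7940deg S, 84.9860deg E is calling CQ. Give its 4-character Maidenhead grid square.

NH29

Shift to the Maidenhead origin (180°W, 90°S): lon 264.99, lat 79.21.
Field: lon ⌊264.99/20⌋ = 13 → N; lat ⌊79.21/10⌋ = 7 → H.
Square: lon ⌊4.99/2⌋ = 2; lat ⌊9.21/1⌋ = 9.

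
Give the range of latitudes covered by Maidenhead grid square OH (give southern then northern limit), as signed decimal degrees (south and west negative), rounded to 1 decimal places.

-20.0, -10.0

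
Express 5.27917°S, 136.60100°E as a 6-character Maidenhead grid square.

Shift to the Maidenhead origin (180°W, 90°S): lon 316.6010, lat 84.7208.
Field (20°×10°, letters A–R): 316.6010/20 → 15 → P, 84.7208/10 → 8 → I; chars PI.
Square (2°×1°, digits 0–9): 16.6010/2 → 8, 4.7208/1 → 4; chars 84.
Subsquare (5′×2.5′, letters a–x): 0.6010/0.0833333 → 7 → h, 0.7208/0.0416667 → 17 → r; chars hr.

PI84hr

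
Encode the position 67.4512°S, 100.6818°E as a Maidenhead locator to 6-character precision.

OC02in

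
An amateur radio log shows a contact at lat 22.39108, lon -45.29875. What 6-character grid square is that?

Shift to the Maidenhead origin (180°W, 90°S): lon 134.7013, lat 112.3911.
Field: lon ⌊134.7013/20⌋ = 6 → G; lat ⌊112.3911/10⌋ = 11 → L.
Square: lon ⌊14.7013/2⌋ = 7; lat ⌊2.3911/1⌋ = 2.
Subsquare: lon ⌊0.7013/0.0833333⌋ = 8 → i; lat ⌊0.3911/0.0416667⌋ = 9 → j.

GL72ij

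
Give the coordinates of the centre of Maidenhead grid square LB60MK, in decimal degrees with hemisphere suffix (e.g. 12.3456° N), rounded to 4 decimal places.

Field L=11, B=1: +11·20° lon, +1·10° lat → SW at lon 40°, lat -80°.
Square 6, 0: +6·2° lon, +0·1° lat → SW at lon 52°, lat -80°.
Subsquare m=12, k=10: +12·0.0833333° lon, +10·0.0416667° lat → SW at lon 53°, lat -79.5833°.
Cell spans 0.0833333° lon × 0.0416667° lat. Centre is SW corner plus half of each.
latitude 79.5625° S, longitude 53.0417° E.

79.5625° S, 53.0417° E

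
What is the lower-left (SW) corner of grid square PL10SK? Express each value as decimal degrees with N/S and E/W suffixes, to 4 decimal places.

20.4167° N, 123.5000° E

Field P=15, L=11: +15·20° lon, +11·10° lat → SW at lon 120°, lat 20°.
Square 1, 0: +1·2° lon, +0·1° lat → SW at lon 122°, lat 20°.
Subsquare s=18, k=10: +18·0.0833333° lon, +10·0.0416667° lat → SW at lon 123.5°, lat 20.4167°.
latitude 20.4167° N, longitude 123.5000° E.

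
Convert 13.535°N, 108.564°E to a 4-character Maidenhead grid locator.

OK43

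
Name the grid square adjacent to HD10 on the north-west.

HD01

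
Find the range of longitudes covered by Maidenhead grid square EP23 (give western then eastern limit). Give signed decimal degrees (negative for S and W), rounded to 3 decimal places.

-96.000, -94.000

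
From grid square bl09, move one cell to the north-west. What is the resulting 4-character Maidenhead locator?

AM90

Longitude square 0; −1 → -1, wraps to 9, carry into field.
Longitude field B = 1; −1 → 0 = A.
Latitude square 9; +1 → 10, wraps to 0, carry into field.
Latitude field L = 11; +1 → 12 = M.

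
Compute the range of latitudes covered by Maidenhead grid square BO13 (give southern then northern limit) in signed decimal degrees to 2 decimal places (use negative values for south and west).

53.00, 54.00

Field B=1, O=14: +1·20° lon, +14·10° lat → SW at lon -160°, lat 50°.
Square 1, 3: +1·2° lon, +3·1° lat → SW at lon -158°, lat 53°.
Cell spans 2° lon × 1° lat.
south 53.00, north 54.00.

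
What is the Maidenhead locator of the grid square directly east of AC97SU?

AC97tu

Longitude subsquare s = 18; +1 → 19 = t.
The latitude characters are unchanged.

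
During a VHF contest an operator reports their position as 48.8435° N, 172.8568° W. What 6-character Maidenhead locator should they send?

Offset from 180°W / 90°S: lon 7.1432°, lat 138.8435°.
Field: lon ⌊7.1432/20⌋ = 0 → A; lat ⌊138.8435/10⌋ = 13 → N.
Square: lon ⌊7.1432/2⌋ = 3; lat ⌊8.8435/1⌋ = 8.
Subsquare: lon ⌊1.1432/0.0833333⌋ = 13 → n; lat ⌊0.8435/0.0416667⌋ = 20 → u.

AN38nu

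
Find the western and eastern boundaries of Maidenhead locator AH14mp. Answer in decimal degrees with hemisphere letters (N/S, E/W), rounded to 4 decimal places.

177.0000° W, 176.9167° W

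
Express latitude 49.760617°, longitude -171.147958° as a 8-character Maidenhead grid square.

AN49ks22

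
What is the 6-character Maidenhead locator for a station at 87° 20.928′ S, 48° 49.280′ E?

Shift to the Maidenhead origin (180°W, 90°S): lon 228.8213, lat 2.6512.
Field: 228.8213/20 → 11 → L, 2.6512/10 → 0 → A; chars LA.
Square: 8.8213/2 → 4, 2.6512/1 → 2; chars 42.
Subsquare: 0.8213/0.0833333 → 9 → j, 0.6512/0.0416667 → 15 → p; chars jp.

LA42jp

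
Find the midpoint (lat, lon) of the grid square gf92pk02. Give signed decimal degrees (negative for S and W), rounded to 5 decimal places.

Field G=6, F=5: +6·20° lon, +5·10° lat → SW at lon -60°, lat -40°.
Square 9, 2: +9·2° lon, +2·1° lat → SW at lon -42°, lat -38°.
Subsquare p=15, k=10: +15·0.0833333° lon, +10·0.0416667° lat → SW at lon -40.75°, lat -37.5833°.
Extended square 0, 2: +0·0.00833333° lon, +2·0.00416667° lat → SW at lon -40.75°, lat -37.575°.
Cell spans 0.00833333° lon × 0.00416667° lat. Centre is SW corner plus half of each.
latitude -37.57292, longitude -40.74583.

-37.57292, -40.74583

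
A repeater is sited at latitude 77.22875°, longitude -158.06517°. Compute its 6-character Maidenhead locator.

BQ07xf

Shift to the Maidenhead origin (180°W, 90°S): lon 21.9348, lat 167.2287.
Field (20°×10°, letters A–R): lon ⌊21.9348/20⌋ = 1 → B; lat ⌊167.2287/10⌋ = 16 → Q.
Square (2°×1°, digits 0–9): lon ⌊1.9348/2⌋ = 0; lat ⌊7.2287/1⌋ = 7.
Subsquare (5′×2.5′, letters a–x): lon ⌊1.9348/0.0833333⌋ = 23 → x; lat ⌊0.2287/0.0416667⌋ = 5 → f.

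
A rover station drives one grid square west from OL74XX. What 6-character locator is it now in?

OL74wx

Longitude subsquare x = 23; −1 → 22 = w.
The latitude characters are unchanged.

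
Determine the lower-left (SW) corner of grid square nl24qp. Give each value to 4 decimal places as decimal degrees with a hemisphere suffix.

24.6250° N, 85.3333° E

Field N=13, L=11: +13·20° lon, +11·10° lat → SW at lon 80°, lat 20°.
Square 2, 4: +2·2° lon, +4·1° lat → SW at lon 84°, lat 24°.
Subsquare q=16, p=15: +16·0.0833333° lon, +15·0.0416667° lat → SW at lon 85.3333°, lat 24.625°.
latitude 24.6250° N, longitude 85.3333° E.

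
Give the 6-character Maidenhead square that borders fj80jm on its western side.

Longitude subsquare j = 9; −1 → 8 = i.
The latitude characters are unchanged.

FJ80im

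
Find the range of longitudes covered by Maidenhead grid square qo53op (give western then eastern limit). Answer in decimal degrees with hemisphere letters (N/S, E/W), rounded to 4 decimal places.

151.1667° E, 151.2500° E

Field Q=16, O=14: +16·20° lon, +14·10° lat → SW at lon 140°, lat 50°.
Square 5, 3: +5·2° lon, +3·1° lat → SW at lon 150°, lat 53°.
Subsquare o=14, p=15: +14·0.0833333° lon, +15·0.0416667° lat → SW at lon 151.167°, lat 53.625°.
Cell spans 0.0833333° lon × 0.0416667° lat.
west 151.1667° E, east 151.2500° E.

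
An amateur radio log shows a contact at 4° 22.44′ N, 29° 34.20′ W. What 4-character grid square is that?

HJ54

Offset from 180°W / 90°S: lon 150.43°, lat 94.37°.
Field: lon ⌊150.43/20⌋ = 7 → H; lat ⌊94.37/10⌋ = 9 → J.
Square: lon ⌊10.43/2⌋ = 5; lat ⌊4.37/1⌋ = 4.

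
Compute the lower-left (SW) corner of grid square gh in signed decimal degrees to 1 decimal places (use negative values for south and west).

-20.0, -60.0

Field G=6, H=7: +6·20° lon, +7·10° lat → SW at lon -60°, lat -20°.
latitude -20.0, longitude -60.0.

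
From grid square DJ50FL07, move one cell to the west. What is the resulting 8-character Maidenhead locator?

DJ50el97

Longitude extended square 0; −1 → -1, wraps to 9, carry into subsquare.
Longitude subsquare f = 5; −1 → 4 = e.
The latitude characters are unchanged.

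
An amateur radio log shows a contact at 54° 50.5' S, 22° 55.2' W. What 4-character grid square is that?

HD85

Offset from 180°W / 90°S: lon 157.08°, lat 35.16°.
Field: lon ⌊157.08/20⌋ = 7 → H; lat ⌊35.16/10⌋ = 3 → D.
Square: lon ⌊17.08/2⌋ = 8; lat ⌊5.16/1⌋ = 5.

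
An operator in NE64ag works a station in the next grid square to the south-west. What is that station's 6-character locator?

NE54xf

Longitude subsquare a = 0; −1 → -1, wraps to 23 = x, carry into square.
Longitude square 6; −1 → 5.
Latitude subsquare g = 6; −1 → 5 = f.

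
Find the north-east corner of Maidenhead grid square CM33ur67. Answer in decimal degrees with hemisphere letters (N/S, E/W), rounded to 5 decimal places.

33.74167° N, 132.27500° W

Field C=2, M=12: +2·20° lon, +12·10° lat → SW at lon -140°, lat 30°.
Square 3, 3: +3·2° lon, +3·1° lat → SW at lon -134°, lat 33°.
Subsquare u=20, r=17: +20·0.0833333° lon, +17·0.0416667° lat → SW at lon -132.333°, lat 33.7083°.
Extended square 6, 7: +6·0.00833333° lon, +7·0.00416667° lat → SW at lon -132.283°, lat 33.7375°.
Cell spans 0.00833333° lon × 0.00416667° lat. NE corner is SW corner plus one full cell.
latitude 33.74167° N, longitude 132.27500° W.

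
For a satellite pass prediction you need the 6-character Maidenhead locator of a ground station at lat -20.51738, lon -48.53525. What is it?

Offset from 180°W / 90°S: lon 131.4648°, lat 69.4826°.
Field: 131.4648/20 → 6 → G, 69.4826/10 → 6 → G; chars GG.
Square: 11.4648/2 → 5, 9.4826/1 → 9; chars 59.
Subsquare: 1.4648/0.0833333 → 17 → r, 0.4826/0.0416667 → 11 → l; chars rl.

GG59rl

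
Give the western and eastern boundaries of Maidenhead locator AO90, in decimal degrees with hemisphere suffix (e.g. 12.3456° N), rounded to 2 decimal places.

162.00° W, 160.00° W

Field A=0, O=14: +0·20° lon, +14·10° lat → SW at lon -180°, lat 50°.
Square 9, 0: +9·2° lon, +0·1° lat → SW at lon -162°, lat 50°.
Cell spans 2° lon × 1° lat.
west 162.00° W, east 160.00° W.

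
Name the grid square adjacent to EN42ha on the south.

Latitude subsquare a = 0; −1 → -1, wraps to 23 = x, carry into square.
Latitude square 2; −1 → 1.
The longitude characters are unchanged.

EN41hx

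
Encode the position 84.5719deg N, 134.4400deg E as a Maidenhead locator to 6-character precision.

PR74fn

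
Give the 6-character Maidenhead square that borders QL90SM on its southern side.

QL90sl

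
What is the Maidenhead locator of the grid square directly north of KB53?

KB54

Latitude square 3; +1 → 4.
The longitude characters are unchanged.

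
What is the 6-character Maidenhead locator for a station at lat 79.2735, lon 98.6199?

Shift to the Maidenhead origin (180°W, 90°S): lon 278.6199, lat 169.2735.
Field: 278.6199/20 → 13 → N, 169.2735/10 → 16 → Q; chars NQ.
Square: 18.6199/2 → 9, 9.2735/1 → 9; chars 99.
Subsquare: 0.6199/0.0833333 → 7 → h, 0.2735/0.0416667 → 6 → g; chars hg.

NQ99hg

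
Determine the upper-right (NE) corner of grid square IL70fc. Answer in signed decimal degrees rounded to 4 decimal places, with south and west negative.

20.1250, -5.5000

Field I=8, L=11: +8·20° lon, +11·10° lat → SW at lon -20°, lat 20°.
Square 7, 0: +7·2° lon, +0·1° lat → SW at lon -6°, lat 20°.
Subsquare f=5, c=2: +5·0.0833333° lon, +2·0.0416667° lat → SW at lon -5.58333°, lat 20.0833°.
Cell spans 0.0833333° lon × 0.0416667° lat. NE corner is SW corner plus one full cell.
latitude 20.1250, longitude -5.5000.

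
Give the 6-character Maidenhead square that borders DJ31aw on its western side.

DJ21xw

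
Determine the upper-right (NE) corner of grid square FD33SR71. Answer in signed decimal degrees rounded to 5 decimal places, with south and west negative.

-56.28333, -72.43333

Field F=5, D=3: +5·20° lon, +3·10° lat → SW at lon -80°, lat -60°.
Square 3, 3: +3·2° lon, +3·1° lat → SW at lon -74°, lat -57°.
Subsquare s=18, r=17: +18·0.0833333° lon, +17·0.0416667° lat → SW at lon -72.5°, lat -56.2917°.
Extended square 7, 1: +7·0.00833333° lon, +1·0.00416667° lat → SW at lon -72.4417°, lat -56.2875°.
Cell spans 0.00833333° lon × 0.00416667° lat. NE corner is SW corner plus one full cell.
latitude -56.28333, longitude -72.43333.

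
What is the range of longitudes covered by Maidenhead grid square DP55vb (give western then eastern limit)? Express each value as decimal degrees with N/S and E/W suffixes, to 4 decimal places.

Field D=3, P=15: +3·20° lon, +15·10° lat → SW at lon -120°, lat 60°.
Square 5, 5: +5·2° lon, +5·1° lat → SW at lon -110°, lat 65°.
Subsquare v=21, b=1: +21·0.0833333° lon, +1·0.0416667° lat → SW at lon -108.25°, lat 65.0417°.
Cell spans 0.0833333° lon × 0.0416667° lat.
west 108.2500° W, east 108.1667° W.

108.2500° W, 108.1667° W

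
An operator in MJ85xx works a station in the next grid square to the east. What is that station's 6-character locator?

MJ95ax

Longitude subsquare x = 23; +1 → 24, wraps to 0 = a, carry into square.
Longitude square 8; +1 → 9.
The latitude characters are unchanged.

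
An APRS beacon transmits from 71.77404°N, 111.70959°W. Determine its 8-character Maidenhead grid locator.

Add 180° to longitude and 90° to latitude: 68.29041, 161.77404.
Field: 68.29041/20 → 3 → D, 161.77404/10 → 16 → Q; chars DQ.
Square: 8.29041/2 → 4, 1.77404/1 → 1; chars 41.
Subsquare: 0.29041/0.0833333 → 3 → d, 0.77404/0.0416667 → 18 → s; chars ds.
Extended square: 0.04041/0.00833333 → 4, 0.02404/0.00416667 → 5; chars 45.

DQ41ds45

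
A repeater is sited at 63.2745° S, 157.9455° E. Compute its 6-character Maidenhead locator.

Add 180° to longitude and 90° to latitude: 337.9455, 26.7255.
Field: lon ⌊337.9455/20⌋ = 16 → Q; lat ⌊26.7255/10⌋ = 2 → C.
Square: lon ⌊17.9455/2⌋ = 8; lat ⌊6.7255/1⌋ = 6.
Subsquare: lon ⌊1.9455/0.0833333⌋ = 23 → x; lat ⌊0.7255/0.0416667⌋ = 17 → r.

QC86xr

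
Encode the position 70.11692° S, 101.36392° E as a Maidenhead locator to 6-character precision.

OB09qv

Offset from 180°W / 90°S: lon 281.3639°, lat 19.8831°.
Field: lon ⌊281.3639/20⌋ = 14 → O; lat ⌊19.8831/10⌋ = 1 → B.
Square: lon ⌊1.3639/2⌋ = 0; lat ⌊9.8831/1⌋ = 9.
Subsquare: lon ⌊1.3639/0.0833333⌋ = 16 → q; lat ⌊0.8831/0.0416667⌋ = 21 → v.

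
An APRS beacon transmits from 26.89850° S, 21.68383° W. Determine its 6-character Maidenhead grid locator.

Offset from 180°W / 90°S: lon 158.3162°, lat 63.1015°.
Field: 158.3162/20 → 7 → H, 63.1015/10 → 6 → G; chars HG.
Square: 18.3162/2 → 9, 3.1015/1 → 3; chars 93.
Subsquare: 0.3162/0.0833333 → 3 → d, 0.1015/0.0416667 → 2 → c; chars dc.

HG93dc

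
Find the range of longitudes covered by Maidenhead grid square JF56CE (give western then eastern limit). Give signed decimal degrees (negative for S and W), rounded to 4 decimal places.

10.1667, 10.2500

Field J=9, F=5: +9·20° lon, +5·10° lat → SW at lon 0°, lat -40°.
Square 5, 6: +5·2° lon, +6·1° lat → SW at lon 10°, lat -34°.
Subsquare c=2, e=4: +2·0.0833333° lon, +4·0.0416667° lat → SW at lon 10.1667°, lat -33.8333°.
Cell spans 0.0833333° lon × 0.0416667° lat.
west 10.1667, east 10.2500.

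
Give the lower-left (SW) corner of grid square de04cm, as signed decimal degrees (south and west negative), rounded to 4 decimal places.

-45.5000, -119.8333

Field D=3, E=4: +3·20° lon, +4·10° lat → SW at lon -120°, lat -50°.
Square 0, 4: +0·2° lon, +4·1° lat → SW at lon -120°, lat -46°.
Subsquare c=2, m=12: +2·0.0833333° lon, +12·0.0416667° lat → SW at lon -119.833°, lat -45.5°.
latitude -45.5000, longitude -119.8333.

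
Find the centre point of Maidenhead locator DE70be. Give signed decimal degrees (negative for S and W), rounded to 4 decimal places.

Field D=3, E=4: +3·20° lon, +4·10° lat → SW at lon -120°, lat -50°.
Square 7, 0: +7·2° lon, +0·1° lat → SW at lon -106°, lat -50°.
Subsquare b=1, e=4: +1·0.0833333° lon, +4·0.0416667° lat → SW at lon -105.917°, lat -49.8333°.
Cell spans 0.0833333° lon × 0.0416667° lat. Centre is SW corner plus half of each.
latitude -49.8125, longitude -105.8750.

-49.8125, -105.8750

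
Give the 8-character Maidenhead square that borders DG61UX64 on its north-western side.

Longitude extended square 6; −1 → 5.
Latitude extended square 4; +1 → 5.

DG61ux55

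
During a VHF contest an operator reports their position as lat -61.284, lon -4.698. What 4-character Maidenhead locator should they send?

IC78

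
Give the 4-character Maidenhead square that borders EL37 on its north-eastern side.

EL48

Longitude square 3; +1 → 4.
Latitude square 7; +1 → 8.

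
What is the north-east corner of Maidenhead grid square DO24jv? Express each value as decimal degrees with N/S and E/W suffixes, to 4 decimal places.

Field D=3, O=14: +3·20° lon, +14·10° lat → SW at lon -120°, lat 50°.
Square 2, 4: +2·2° lon, +4·1° lat → SW at lon -116°, lat 54°.
Subsquare j=9, v=21: +9·0.0833333° lon, +21·0.0416667° lat → SW at lon -115.25°, lat 54.875°.
Cell spans 0.0833333° lon × 0.0416667° lat. NE corner is SW corner plus one full cell.
latitude 54.9167° N, longitude 115.1667° W.

54.9167° N, 115.1667° W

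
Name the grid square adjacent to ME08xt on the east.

ME18at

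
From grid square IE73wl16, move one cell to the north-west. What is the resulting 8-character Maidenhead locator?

IE73wl07

Longitude extended square 1; −1 → 0.
Latitude extended square 6; +1 → 7.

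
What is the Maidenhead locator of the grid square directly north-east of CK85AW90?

CK85bw01

Longitude extended square 9; +1 → 10, wraps to 0, carry into subsquare.
Longitude subsquare a = 0; +1 → 1 = b.
Latitude extended square 0; +1 → 1.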